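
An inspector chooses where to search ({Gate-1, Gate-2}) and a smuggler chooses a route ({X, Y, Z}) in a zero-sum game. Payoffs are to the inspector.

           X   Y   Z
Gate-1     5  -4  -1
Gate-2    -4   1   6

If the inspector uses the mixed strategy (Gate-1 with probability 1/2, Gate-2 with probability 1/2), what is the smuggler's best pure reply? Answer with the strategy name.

If the smuggler plays X, the inspector's expected payoff is (1/2)·5 + (1/2)·(-4) = 1/2.
If the smuggler plays Y, the inspector's expected payoff is (1/2)·(-4) + (1/2)·1 = -3/2.
If the smuggler plays Z, the inspector's expected payoff is (1/2)·(-1) + (1/2)·6 = 5/2.
The smuggler minimizes the inspector's payoff; the smallest is -3/2, so the best response is Y.

Y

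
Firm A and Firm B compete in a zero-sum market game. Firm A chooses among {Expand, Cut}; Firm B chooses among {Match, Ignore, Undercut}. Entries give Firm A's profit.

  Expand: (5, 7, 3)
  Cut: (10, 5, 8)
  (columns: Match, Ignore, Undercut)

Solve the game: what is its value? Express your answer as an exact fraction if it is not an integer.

41/7

Row minima: Expand → 3, Cut → 5; maximin = 5.
Column maxima: Match → 10, Ignore → 7, Undercut → 8; minimax = 7.
5 ≠ 7, so there is no saddle point; optimal play is mixed.
Match is strictly dominated by Undercut (it gives Firm A strictly more in every row), so Firm B never plays it.
On the remaining 2×2 (Expand, Cut vs Ignore, Undercut):
Let Firm A play Expand with probability p. Expected payoff against Ignore: 7p + 5(1−p) = 2p + 5; against Undercut: 3p + 8(1−p) = −5p + 8.
Setting these equal: 2p + 5 = −5p + 8 ⇒ 7p = 3 ⇒ p = 3/7, and the value is (2)·(3/7) + 5 = 41/7.
For Firm B: with q = P(Ignore), equating Expand's and Cut's payoffs gives 4q + 3 = −3q + 8 ⇒ q = 5/7.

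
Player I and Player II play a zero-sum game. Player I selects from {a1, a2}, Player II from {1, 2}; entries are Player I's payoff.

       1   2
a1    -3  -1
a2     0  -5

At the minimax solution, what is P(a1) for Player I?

Row minima: a1 → -3, a2 → -5; maximin = -3.
Column maxima: 1 → 0, 2 → -1; minimax = -1.
-3 ≠ -1, so there is no saddle point; optimal play is mixed.
Let Player I play a1 with probability p. Expected payoff against 1: (-3)p + 0(1−p) = −3p; against 2: (-1)p + (-5)(1−p) = 4p − 5.
Setting these equal: −3p = 4p − 5 ⇒ −7p = -5 ⇒ p = 5/7, and the value is (-3)·(5/7) = -15/7.
For Player II: with q = P(1), equating a1's and a2's payoffs gives −2q − 1 = 5q − 5 ⇒ q = 4/7.

5/7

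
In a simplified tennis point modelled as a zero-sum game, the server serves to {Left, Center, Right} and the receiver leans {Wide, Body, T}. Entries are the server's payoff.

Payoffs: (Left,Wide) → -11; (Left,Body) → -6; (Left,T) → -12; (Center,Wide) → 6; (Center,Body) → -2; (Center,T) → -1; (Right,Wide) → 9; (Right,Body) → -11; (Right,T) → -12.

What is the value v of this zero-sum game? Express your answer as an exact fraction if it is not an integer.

-2

Row minima: Left → -12, Center → -2, Right → -12; maximin = -2.
Column maxima: Wide → 9, Body → -2, T → -1; minimax = -2.
Since maximin = minimax = -2, there is a saddle point and the value is -2.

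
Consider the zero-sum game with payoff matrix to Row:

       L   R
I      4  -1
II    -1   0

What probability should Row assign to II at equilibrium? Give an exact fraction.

5/6

Row minima: I → -1, II → -1; maximin = -1.
Column maxima: L → 4, R → 0; minimax = 0.
-1 ≠ 0, so there is no saddle point; optimal play is mixed.
Let Row play I with probability p. Expected payoff against L: 4p + (-1)(1−p) = 5p − 1; against R: (-1)p + 0(1−p) = −p.
Setting these equal: 5p − 1 = −p ⇒ 6p = 1 ⇒ p = 1/6, and the value is (5)·(1/6) − 1 = -1/6.
For Column: with q = P(L), equating I's and II's payoffs gives 5q − 1 = −q ⇒ q = 1/6.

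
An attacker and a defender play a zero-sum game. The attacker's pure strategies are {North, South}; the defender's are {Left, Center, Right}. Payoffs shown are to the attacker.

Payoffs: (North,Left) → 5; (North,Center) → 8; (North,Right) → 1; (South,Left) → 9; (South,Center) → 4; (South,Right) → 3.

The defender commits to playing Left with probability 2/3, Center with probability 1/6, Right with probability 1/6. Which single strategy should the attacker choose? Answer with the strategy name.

Expected payoff of North: (2/3)·5 + (1/6)·8 + (1/6)·1 = 29/6.
Expected payoff of South: (2/3)·9 + (1/6)·4 + (1/6)·3 = 43/6.
The largest is 43/6, so the attacker's best response is South.

South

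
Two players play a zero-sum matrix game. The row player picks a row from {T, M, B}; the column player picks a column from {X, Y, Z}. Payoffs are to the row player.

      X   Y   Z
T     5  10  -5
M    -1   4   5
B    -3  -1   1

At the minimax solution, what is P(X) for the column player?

5/8

Row minima: T → -5, M → -1, B → -3; maximin = -1.
Column maxima: X → 5, Y → 10, Z → 5; minimax = 5.
-1 ≠ 5, so there is no saddle point; optimal play is mixed.
B is strictly dominated by M, so the row player never plays it.
Y is strictly dominated by X (it gives the row player strictly more in every row), so the column player never plays it.
On the remaining 2×2 (T, M vs X, Z):
Let the row player play T with probability p. Expected payoff against X: 5p + (-1)(1−p) = 6p − 1; against Z: (-5)p + 5(1−p) = −10p + 5.
Setting these equal: 6p − 1 = −10p + 5 ⇒ 16p = 6 ⇒ p = 3/8, and the value is (6)·(3/8) − 1 = 5/4.
For the column player: with q = P(X), equating T's and M's payoffs gives 10q − 5 = −6q + 5 ⇒ q = 5/8.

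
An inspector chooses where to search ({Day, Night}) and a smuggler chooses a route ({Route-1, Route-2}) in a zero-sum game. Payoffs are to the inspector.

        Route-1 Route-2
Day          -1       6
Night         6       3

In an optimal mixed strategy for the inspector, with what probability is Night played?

Row minima: Day → -1, Night → 3; maximin = 3.
Column maxima: Route-1 → 6, Route-2 → 6; minimax = 6.
3 ≠ 6, so there is no saddle point; optimal play is mixed.
Let the inspector play Day with probability p. Expected payoff against Route-1: (-1)p + 6(1−p) = −7p + 6; against Route-2: 6p + 3(1−p) = 3p + 3.
Setting these equal: −7p + 6 = 3p + 3 ⇒ −10p = -3 ⇒ p = 3/10, and the value is (-7)·(3/10) + 6 = 39/10.
For the smuggler: with q = P(Route-1), equating Day's and Night's payoffs gives −7q + 6 = 3q + 3 ⇒ q = 3/10.

7/10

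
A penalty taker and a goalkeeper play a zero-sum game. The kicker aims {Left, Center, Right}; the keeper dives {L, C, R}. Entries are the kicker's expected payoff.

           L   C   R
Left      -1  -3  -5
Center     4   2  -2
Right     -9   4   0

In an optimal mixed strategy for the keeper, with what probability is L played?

Row minima: Left → -5, Center → -2, Right → -9; maximin = -2.
Column maxima: L → 4, C → 4, R → 0; minimax = 0.
-2 ≠ 0, so there is no saddle point; optimal play is mixed.
Left is strictly dominated by Center, so the kicker never plays it.
C is strictly dominated by R (it gives the kicker strictly more in every row), so the keeper never plays it.
On the remaining 2×2 (Center, Right vs L, R):
Let the kicker play Center with probability p. Expected payoff against L: 4p + (-9)(1−p) = 13p − 9; against R: (-2)p + 0(1−p) = −2p.
Setting these equal: 13p − 9 = −2p ⇒ 15p = 9 ⇒ p = 3/5, and the value is (13)·(3/5) − 9 = -6/5.
For the keeper: with q = P(L), equating Center's and Right's payoffs gives 6q − 2 = −9q ⇒ q = 2/15.

2/15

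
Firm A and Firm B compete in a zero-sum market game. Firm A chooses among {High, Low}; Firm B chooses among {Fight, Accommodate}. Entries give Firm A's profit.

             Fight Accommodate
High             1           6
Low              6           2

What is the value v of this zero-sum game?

34/9

Row minima: High → 1, Low → 2; maximin = 2.
Column maxima: Fight → 6, Accommodate → 6; minimax = 6.
2 ≠ 6, so there is no saddle point; optimal play is mixed.
Let Firm A play High with probability p. Expected payoff against Fight: 1p + 6(1−p) = −5p + 6; against Accommodate: 6p + 2(1−p) = 4p + 2.
Setting these equal: −5p + 6 = 4p + 2 ⇒ −9p = -4 ⇒ p = 4/9, and the value is (-5)·(4/9) + 6 = 34/9.
For Firm B: with q = P(Fight), equating High's and Low's payoffs gives −5q + 6 = 4q + 2 ⇒ q = 4/9.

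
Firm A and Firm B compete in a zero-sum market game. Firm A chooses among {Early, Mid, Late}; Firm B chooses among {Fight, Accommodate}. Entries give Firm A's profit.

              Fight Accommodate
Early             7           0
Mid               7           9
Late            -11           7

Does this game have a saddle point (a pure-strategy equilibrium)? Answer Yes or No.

Row minima: Early → 0, Mid → 7, Late → -11; maximin = 7.
Column maxima: Fight → 7, Accommodate → 9; minimax = 7.
maximin = minimax = 7, so a saddle point exists.

Yes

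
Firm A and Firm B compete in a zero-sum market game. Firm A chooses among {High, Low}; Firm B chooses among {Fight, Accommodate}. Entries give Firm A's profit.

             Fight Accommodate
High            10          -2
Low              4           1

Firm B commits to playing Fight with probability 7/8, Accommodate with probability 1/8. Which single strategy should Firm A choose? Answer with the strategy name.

High

Expected payoff of High: (7/8)·10 + (1/8)·(-2) = 17/2.
Expected payoff of Low: (7/8)·4 + (1/8)·1 = 29/8.
The largest is 17/2, so Firm A's best response is High.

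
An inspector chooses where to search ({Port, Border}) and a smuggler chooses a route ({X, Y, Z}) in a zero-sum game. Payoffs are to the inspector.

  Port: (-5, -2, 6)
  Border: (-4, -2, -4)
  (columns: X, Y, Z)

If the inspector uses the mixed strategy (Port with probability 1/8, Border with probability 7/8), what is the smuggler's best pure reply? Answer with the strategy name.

If the smuggler plays X, the inspector's expected payoff is (1/8)·(-5) + (7/8)·(-4) = -33/8.
If the smuggler plays Y, the inspector's expected payoff is (1/8)·(-2) + (7/8)·(-2) = -2.
If the smuggler plays Z, the inspector's expected payoff is (1/8)·6 + (7/8)·(-4) = -11/4.
The smuggler minimizes the inspector's payoff; the smallest is -33/8, so the best response is X.

X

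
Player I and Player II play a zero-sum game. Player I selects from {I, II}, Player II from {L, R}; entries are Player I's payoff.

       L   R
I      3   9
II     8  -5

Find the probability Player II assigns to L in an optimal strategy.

Row minima: I → 3, II → -5; maximin = 3.
Column maxima: L → 8, R → 9; minimax = 8.
3 ≠ 8, so there is no saddle point; optimal play is mixed.
Let Player I play I with probability p. Expected payoff against L: 3p + 8(1−p) = −5p + 8; against R: 9p + (-5)(1−p) = 14p − 5.
Setting these equal: −5p + 8 = 14p − 5 ⇒ −19p = -13 ⇒ p = 13/19, and the value is (-5)·(13/19) + 8 = 87/19.
For Player II: with q = P(L), equating I's and II's payoffs gives −6q + 9 = 13q − 5 ⇒ q = 14/19.

14/19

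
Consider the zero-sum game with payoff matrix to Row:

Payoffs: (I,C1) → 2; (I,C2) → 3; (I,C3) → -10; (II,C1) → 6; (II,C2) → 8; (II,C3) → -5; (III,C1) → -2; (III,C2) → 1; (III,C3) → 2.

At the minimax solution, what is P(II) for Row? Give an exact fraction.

Row minima: I → -10, II → -5, III → -2; maximin = -2.
Column maxima: C1 → 6, C2 → 8, C3 → 2; minimax = 2.
-2 ≠ 2, so there is no saddle point; optimal play is mixed.
I is strictly dominated by II, so Row never plays it.
C2 is strictly dominated by C1 (it gives Row strictly more in every row), so Column never plays it.
On the remaining 2×2 (II, III vs C1, C3):
Let Row play II with probability p. Expected payoff against C1: 6p + (-2)(1−p) = 8p − 2; against C3: (-5)p + 2(1−p) = −7p + 2.
Setting these equal: 8p − 2 = −7p + 2 ⇒ 15p = 4 ⇒ p = 4/15, and the value is (8)·(4/15) − 2 = 2/15.
For Column: with q = P(C1), equating II's and III's payoffs gives 11q − 5 = −4q + 2 ⇒ q = 7/15.

4/15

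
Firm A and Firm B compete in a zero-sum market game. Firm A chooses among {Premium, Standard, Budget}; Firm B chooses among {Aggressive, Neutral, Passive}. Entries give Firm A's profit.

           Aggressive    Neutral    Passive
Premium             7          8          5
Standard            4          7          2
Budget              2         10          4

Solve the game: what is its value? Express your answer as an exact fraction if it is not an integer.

Row minima: Premium → 5, Standard → 2, Budget → 2; maximin = 5.
Column maxima: Aggressive → 7, Neutral → 10, Passive → 5; minimax = 5.
Since maximin = minimax = 5, there is a saddle point and the value is 5.

5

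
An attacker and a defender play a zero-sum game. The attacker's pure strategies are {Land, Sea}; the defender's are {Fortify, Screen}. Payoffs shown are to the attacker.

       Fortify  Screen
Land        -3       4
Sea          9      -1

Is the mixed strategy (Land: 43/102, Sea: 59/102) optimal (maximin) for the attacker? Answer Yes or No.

No

Against Fortify this mix gives (43/102)·(-3) + (59/102)·9 = 67/17.
Against Screen this mix gives (43/102)·4 + (59/102)·(-1) = 113/102.
The defender will play Screen, holding the attacker to 113/102. Shifting weight toward the row that does better against Screen would raise this floor (the equalizing mix achieves 33/17 against both Screen and Fortify), so the proposed strategy is not optimal.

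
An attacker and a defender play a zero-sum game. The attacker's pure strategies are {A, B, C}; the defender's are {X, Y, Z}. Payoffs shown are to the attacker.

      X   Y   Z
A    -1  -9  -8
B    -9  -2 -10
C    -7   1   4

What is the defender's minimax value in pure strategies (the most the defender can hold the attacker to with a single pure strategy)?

Column maxima: X → -1, Y → 1, Z → 4.
The smallest of these is -1.

-1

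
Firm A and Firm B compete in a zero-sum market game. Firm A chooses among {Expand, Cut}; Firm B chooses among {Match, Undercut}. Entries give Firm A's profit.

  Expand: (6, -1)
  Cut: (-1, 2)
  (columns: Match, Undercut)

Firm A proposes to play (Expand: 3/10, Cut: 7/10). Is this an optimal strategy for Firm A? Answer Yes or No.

Yes

Against Match this mix gives (3/10)·6 + (7/10)·(-1) = 11/10.
Against Undercut this mix gives (3/10)·(-1) + (7/10)·2 = 11/10.
All of Firm B's active replies (Match, Undercut) yield 11/10, and no column does worse for Firm A. The mix makes Firm B indifferent and guarantees 11/10, so it is optimal.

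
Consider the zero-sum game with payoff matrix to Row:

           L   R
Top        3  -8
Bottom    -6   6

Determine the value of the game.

Row minima: Top → -8, Bottom → -6; maximin = -6.
Column maxima: L → 3, R → 6; minimax = 3.
-6 ≠ 3, so there is no saddle point; optimal play is mixed.
Let Row play Top with probability p. Expected payoff against L: 3p + (-6)(1−p) = 9p − 6; against R: (-8)p + 6(1−p) = −14p + 6.
Setting these equal: 9p − 6 = −14p + 6 ⇒ 23p = 12 ⇒ p = 12/23, and the value is (9)·(12/23) − 6 = -30/23.
For Column: with q = P(L), equating Top's and Bottom's payoffs gives 11q − 8 = −12q + 6 ⇒ q = 14/23.

-30/23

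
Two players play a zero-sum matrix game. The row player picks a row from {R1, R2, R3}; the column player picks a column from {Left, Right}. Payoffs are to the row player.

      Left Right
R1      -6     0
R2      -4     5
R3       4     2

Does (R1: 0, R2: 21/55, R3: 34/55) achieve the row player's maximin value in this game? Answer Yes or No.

No

Against Left this mix gives (21/55)·(-4) + (34/55)·4 = 52/55.
Against Right this mix gives (21/55)·5 + (34/55)·2 = 173/55.
The column player will play Left, holding the row player to 52/55. Shifting weight toward the row that does better against Left would raise this floor (the equalizing mix achieves 28/11 against both Left and Right), so the proposed strategy is not optimal.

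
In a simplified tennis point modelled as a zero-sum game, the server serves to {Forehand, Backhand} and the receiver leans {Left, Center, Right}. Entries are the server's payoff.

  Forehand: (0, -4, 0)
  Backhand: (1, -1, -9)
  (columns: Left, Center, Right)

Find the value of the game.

-3

Row minima: Forehand → -4, Backhand → -9; maximin = -4.
Column maxima: Left → 1, Center → -1, Right → 0; minimax = -1.
-4 ≠ -1, so there is no saddle point; optimal play is mixed.
Left is strictly dominated by Center (it gives the server strictly more in every row), so the receiver never plays it.
On the remaining 2×2 (Forehand, Backhand vs Center, Right):
Let the server play Forehand with probability p. Expected payoff against Center: (-4)p + (-1)(1−p) = −3p − 1; against Right: 0p + (-9)(1−p) = 9p − 9.
Setting these equal: −3p − 1 = 9p − 9 ⇒ −12p = -8 ⇒ p = 2/3, and the value is (-3)·(2/3) − 1 = -3.
For the receiver: with q = P(Center), equating Forehand's and Backhand's payoffs gives −4q = 8q − 9 ⇒ q = 3/4.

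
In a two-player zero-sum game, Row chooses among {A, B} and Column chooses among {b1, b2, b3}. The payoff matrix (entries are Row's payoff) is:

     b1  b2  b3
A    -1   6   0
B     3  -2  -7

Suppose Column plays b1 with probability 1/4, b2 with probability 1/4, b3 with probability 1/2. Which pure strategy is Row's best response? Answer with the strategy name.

A

Expected payoff of A: (1/4)·(-1) + (1/4)·6 + (1/2)·0 = 5/4.
Expected payoff of B: (1/4)·3 + (1/4)·(-2) + (1/2)·(-7) = -13/4.
The largest is 5/4, so Row's best response is A.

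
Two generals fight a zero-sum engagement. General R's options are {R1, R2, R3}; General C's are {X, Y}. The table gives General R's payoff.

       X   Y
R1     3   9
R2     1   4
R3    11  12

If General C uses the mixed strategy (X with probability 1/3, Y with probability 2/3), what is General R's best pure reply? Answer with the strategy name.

R3

Expected payoff of R1: (1/3)·3 + (2/3)·9 = 7.
Expected payoff of R2: (1/3)·1 + (2/3)·4 = 3.
Expected payoff of R3: (1/3)·11 + (2/3)·12 = 35/3.
The largest is 35/3, so General R's best response is R3.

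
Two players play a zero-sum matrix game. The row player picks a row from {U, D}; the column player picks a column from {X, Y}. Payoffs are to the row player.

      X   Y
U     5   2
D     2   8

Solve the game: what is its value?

4

Row minima: U → 2, D → 2; maximin = 2.
Column maxima: X → 5, Y → 8; minimax = 5.
2 ≠ 5, so there is no saddle point; optimal play is mixed.
Let the row player play U with probability p. Expected payoff against X: 5p + 2(1−p) = 3p + 2; against Y: 2p + 8(1−p) = −6p + 8.
Setting these equal: 3p + 2 = −6p + 8 ⇒ 9p = 6 ⇒ p = 2/3, and the value is (3)·(2/3) + 2 = 4.
For the column player: with q = P(X), equating U's and D's payoffs gives 3q + 2 = −6q + 8 ⇒ q = 2/3.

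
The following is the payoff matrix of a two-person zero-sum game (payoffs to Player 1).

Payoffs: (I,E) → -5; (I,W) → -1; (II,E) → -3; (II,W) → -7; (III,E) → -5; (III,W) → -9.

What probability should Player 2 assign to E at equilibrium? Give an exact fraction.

Row minima: I → -5, II → -7, III → -9; maximin = -5.
Column maxima: E → -3, W → -1; minimax = -3.
-5 ≠ -3, so there is no saddle point; optimal play is mixed.
III is strictly dominated by II, so Player 1 never plays it.
On the remaining 2×2 (I, II vs E, W):
Let Player 1 play I with probability p. Expected payoff against E: (-5)p + (-3)(1−p) = −2p − 3; against W: (-1)p + (-7)(1−p) = 6p − 7.
Setting these equal: −2p − 3 = 6p − 7 ⇒ −8p = -4 ⇒ p = 1/2, and the value is (-2)·(1/2) − 3 = -4.
For Player 2: with q = P(E), equating I's and II's payoffs gives −4q − 1 = 4q − 7 ⇒ q = 3/4.

3/4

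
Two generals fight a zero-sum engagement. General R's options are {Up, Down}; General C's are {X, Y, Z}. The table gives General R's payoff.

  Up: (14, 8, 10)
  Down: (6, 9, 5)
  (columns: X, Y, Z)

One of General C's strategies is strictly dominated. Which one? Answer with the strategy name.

X

Z holds General R's payoff strictly below X in every row: 10 < 14, 5 < 6.
So X is strictly dominated for General C.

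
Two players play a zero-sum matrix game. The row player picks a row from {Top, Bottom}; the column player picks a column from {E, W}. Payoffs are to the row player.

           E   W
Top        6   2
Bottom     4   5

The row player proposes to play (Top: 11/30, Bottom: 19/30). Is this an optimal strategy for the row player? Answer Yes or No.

Against E this mix gives (11/30)·6 + (19/30)·4 = 71/15.
Against W this mix gives (11/30)·2 + (19/30)·5 = 39/10.
The column player will play W, holding the row player to 39/10. Shifting weight toward the row that does better against W would raise this floor (the equalizing mix achieves 22/5 against both W and E), so the proposed strategy is not optimal.

No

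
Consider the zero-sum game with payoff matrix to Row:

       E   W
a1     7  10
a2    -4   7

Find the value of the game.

Row minima: a1 → 7, a2 → -4; maximin = 7.
Column maxima: E → 7, W → 10; minimax = 7.
Since maximin = minimax = 7, there is a saddle point and the value is 7.

7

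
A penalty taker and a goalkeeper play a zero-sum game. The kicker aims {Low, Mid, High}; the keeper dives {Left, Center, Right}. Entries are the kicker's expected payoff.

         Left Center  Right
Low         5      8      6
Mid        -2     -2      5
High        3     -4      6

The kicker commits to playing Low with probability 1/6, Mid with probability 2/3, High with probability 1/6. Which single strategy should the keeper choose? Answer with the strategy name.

Center

If the keeper plays Left, the kicker's expected payoff is (1/6)·5 + (2/3)·(-2) + (1/6)·3 = 0.
If the keeper plays Center, the kicker's expected payoff is (1/6)·8 + (2/3)·(-2) + (1/6)·(-4) = -2/3.
If the keeper plays Right, the kicker's expected payoff is (1/6)·6 + (2/3)·5 + (1/6)·6 = 16/3.
The keeper minimizes the kicker's payoff; the smallest is -2/3, so the best response is Center.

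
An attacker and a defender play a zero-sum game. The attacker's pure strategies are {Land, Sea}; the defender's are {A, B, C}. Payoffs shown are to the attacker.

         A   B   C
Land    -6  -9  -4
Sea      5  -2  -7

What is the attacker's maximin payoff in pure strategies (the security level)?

-7

Row minima: Land → -9, Sea → -7.
The best of these is -7.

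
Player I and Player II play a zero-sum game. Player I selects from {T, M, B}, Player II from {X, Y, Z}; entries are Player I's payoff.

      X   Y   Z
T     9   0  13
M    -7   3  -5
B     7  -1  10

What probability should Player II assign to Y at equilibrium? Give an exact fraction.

Row minima: T → 0, M → -7, B → -1; maximin = 0.
Column maxima: X → 9, Y → 3, Z → 13; minimax = 3.
0 ≠ 3, so there is no saddle point; optimal play is mixed.
B is strictly dominated by T, so Player I never plays it.
Z is strictly dominated by X (it gives Player I strictly more in every row), so Player II never plays it.
On the remaining 2×2 (T, M vs X, Y):
Let Player I play T with probability p. Expected payoff against X: 9p + (-7)(1−p) = 16p − 7; against Y: 0p + 3(1−p) = −3p + 3.
Setting these equal: 16p − 7 = −3p + 3 ⇒ 19p = 10 ⇒ p = 10/19, and the value is (16)·(10/19) − 7 = 27/19.
For Player II: with q = P(X), equating T's and M's payoffs gives 9q = −10q + 3 ⇒ q = 3/19.

16/19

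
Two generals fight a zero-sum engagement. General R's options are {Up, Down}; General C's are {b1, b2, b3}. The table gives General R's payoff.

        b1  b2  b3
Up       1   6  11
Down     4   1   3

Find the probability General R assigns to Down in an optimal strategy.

Row minima: Up → 1, Down → 1; maximin = 1.
Column maxima: b1 → 4, b2 → 6, b3 → 11; minimax = 4.
1 ≠ 4, so there is no saddle point; optimal play is mixed.
b3 is strictly dominated by b2 (it gives General R strictly more in every row), so General C never plays it.
On the remaining 2×2 (Up, Down vs b1, b2):
Let General R play Up with probability p. Expected payoff against b1: 1p + 4(1−p) = −3p + 4; against b2: 6p + 1(1−p) = 5p + 1.
Setting these equal: −3p + 4 = 5p + 1 ⇒ −8p = -3 ⇒ p = 3/8, and the value is (-3)·(3/8) + 4 = 23/8.
For General C: with q = P(b1), equating Up's and Down's payoffs gives −5q + 6 = 3q + 1 ⇒ q = 5/8.

5/8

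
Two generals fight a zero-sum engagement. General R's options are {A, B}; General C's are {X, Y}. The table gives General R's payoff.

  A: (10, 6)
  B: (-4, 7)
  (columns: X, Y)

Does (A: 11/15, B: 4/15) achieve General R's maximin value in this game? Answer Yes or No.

Yes

Against X this mix gives (11/15)·10 + (4/15)·(-4) = 94/15.
Against Y this mix gives (11/15)·6 + (4/15)·7 = 94/15.
All of General C's active replies (X, Y) yield 94/15, and no column does worse for General R. The mix makes General C indifferent and guarantees 94/15, so it is optimal.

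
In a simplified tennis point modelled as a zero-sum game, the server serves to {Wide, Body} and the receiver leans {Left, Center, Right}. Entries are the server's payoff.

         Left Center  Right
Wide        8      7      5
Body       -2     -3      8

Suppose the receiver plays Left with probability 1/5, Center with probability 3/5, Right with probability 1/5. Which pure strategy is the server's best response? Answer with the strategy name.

Wide

Expected payoff of Wide: (1/5)·8 + (3/5)·7 + (1/5)·5 = 34/5.
Expected payoff of Body: (1/5)·(-2) + (3/5)·(-3) + (1/5)·8 = -3/5.
The largest is 34/5, so the server's best response is Wide.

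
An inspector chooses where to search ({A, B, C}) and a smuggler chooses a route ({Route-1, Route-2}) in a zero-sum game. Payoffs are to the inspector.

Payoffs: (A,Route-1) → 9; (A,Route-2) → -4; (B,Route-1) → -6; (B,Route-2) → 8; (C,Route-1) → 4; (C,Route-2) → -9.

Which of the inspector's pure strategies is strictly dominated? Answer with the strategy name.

C

A gives a strictly higher payoff than C against every column: 9 > 4, -4 > -9.
So C is strictly dominated and the inspector never plays it.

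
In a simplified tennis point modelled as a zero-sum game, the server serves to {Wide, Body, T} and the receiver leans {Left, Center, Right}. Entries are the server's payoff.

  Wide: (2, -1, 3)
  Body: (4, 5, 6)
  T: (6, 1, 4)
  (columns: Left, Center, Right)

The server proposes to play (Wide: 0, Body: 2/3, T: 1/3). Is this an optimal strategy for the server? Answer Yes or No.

Against Left this mix gives (2/3)·4 + (1/3)·6 = 14/3.
Against Center this mix gives (2/3)·5 + (1/3)·1 = 11/3.
Against Right this mix gives (2/3)·6 + (1/3)·4 = 16/3.
The receiver will play Center, holding the server to 11/3. Shifting weight toward the row that does better against Center would raise this floor (the equalizing mix achieves 13/3 against both Center and Left), so the proposed strategy is not optimal.

No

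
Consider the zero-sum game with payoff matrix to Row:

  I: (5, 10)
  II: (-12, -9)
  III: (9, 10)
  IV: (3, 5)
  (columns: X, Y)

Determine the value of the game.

9

Row minima: I → 5, II → -12, III → 9, IV → 3; maximin = 9.
Column maxima: X → 9, Y → 10; minimax = 9.
Since maximin = minimax = 9, there is a saddle point and the value is 9.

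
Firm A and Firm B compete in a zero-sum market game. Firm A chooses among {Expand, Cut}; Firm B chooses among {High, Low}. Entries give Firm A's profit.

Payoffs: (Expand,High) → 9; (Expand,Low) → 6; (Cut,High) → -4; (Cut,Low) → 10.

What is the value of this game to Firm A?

Row minima: Expand → 6, Cut → -4; maximin = 6.
Column maxima: High → 9, Low → 10; minimax = 9.
6 ≠ 9, so there is no saddle point; optimal play is mixed.
Let Firm A play Expand with probability p. Expected payoff against High: 9p + (-4)(1−p) = 13p − 4; against Low: 6p + 10(1−p) = −4p + 10.
Setting these equal: 13p − 4 = −4p + 10 ⇒ 17p = 14 ⇒ p = 14/17, and the value is (13)·(14/17) − 4 = 114/17.
For Firm B: with q = P(High), equating Expand's and Cut's payoffs gives 3q + 6 = −14q + 10 ⇒ q = 4/17.

114/17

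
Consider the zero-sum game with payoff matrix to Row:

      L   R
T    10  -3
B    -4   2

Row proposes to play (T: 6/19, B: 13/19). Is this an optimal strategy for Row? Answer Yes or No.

Yes

Against L this mix gives (6/19)·10 + (13/19)·(-4) = 8/19.
Against R this mix gives (6/19)·(-3) + (13/19)·2 = 8/19.
All of Column's active replies (L, R) yield 8/19, and no column does worse for Row. The mix makes Column indifferent and guarantees 8/19, so it is optimal.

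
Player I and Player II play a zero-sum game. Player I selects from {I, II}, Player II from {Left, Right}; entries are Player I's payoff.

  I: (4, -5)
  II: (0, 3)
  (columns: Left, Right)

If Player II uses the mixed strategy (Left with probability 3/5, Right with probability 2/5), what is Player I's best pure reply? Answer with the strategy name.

Expected payoff of I: (3/5)·4 + (2/5)·(-5) = 2/5.
Expected payoff of II: (3/5)·0 + (2/5)·3 = 6/5.
The largest is 6/5, so Player I's best response is II.

II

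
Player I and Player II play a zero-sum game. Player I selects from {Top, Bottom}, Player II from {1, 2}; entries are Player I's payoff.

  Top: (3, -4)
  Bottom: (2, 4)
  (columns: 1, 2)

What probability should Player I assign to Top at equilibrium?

2/9

Row minima: Top → -4, Bottom → 2; maximin = 2.
Column maxima: 1 → 3, 2 → 4; minimax = 3.
2 ≠ 3, so there is no saddle point; optimal play is mixed.
Let Player I play Top with probability p. Expected payoff against 1: 3p + 2(1−p) = p + 2; against 2: (-4)p + 4(1−p) = −8p + 4.
Setting these equal: p + 2 = −8p + 4 ⇒ 9p = 2 ⇒ p = 2/9, and the value is (1)·(2/9) + 2 = 20/9.
For Player II: with q = P(1), equating Top's and Bottom's payoffs gives 7q − 4 = −2q + 4 ⇒ q = 8/9.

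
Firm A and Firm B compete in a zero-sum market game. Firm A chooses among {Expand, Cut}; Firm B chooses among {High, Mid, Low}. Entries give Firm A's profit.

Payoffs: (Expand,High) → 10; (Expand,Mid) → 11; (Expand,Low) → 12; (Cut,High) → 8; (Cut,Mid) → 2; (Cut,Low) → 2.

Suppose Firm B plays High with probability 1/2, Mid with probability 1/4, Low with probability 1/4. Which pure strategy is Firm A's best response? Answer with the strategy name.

Expected payoff of Expand: (1/2)·10 + (1/4)·11 + (1/4)·12 = 43/4.
Expected payoff of Cut: (1/2)·8 + (1/4)·2 + (1/4)·2 = 5.
The largest is 43/4, so Firm A's best response is Expand.

Expand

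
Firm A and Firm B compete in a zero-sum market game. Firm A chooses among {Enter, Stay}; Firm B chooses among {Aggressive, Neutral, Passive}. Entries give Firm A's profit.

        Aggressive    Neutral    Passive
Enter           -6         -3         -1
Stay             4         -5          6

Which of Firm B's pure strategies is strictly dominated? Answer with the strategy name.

Passive

Aggressive holds Firm A's payoff strictly below Passive in every row: -6 < -1, 4 < 6.
So Passive is strictly dominated for Firm B.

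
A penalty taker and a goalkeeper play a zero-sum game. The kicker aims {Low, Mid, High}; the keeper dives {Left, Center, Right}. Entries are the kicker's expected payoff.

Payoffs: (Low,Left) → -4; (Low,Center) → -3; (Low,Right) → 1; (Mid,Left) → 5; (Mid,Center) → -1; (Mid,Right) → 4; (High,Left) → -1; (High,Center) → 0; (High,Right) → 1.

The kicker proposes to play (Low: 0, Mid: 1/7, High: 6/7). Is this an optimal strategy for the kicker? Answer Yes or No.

Against Left this mix gives (1/7)·5 + (6/7)·(-1) = -1/7.
Against Center this mix gives (1/7)·(-1) + (6/7)·0 = -1/7.
Against Right this mix gives (1/7)·4 + (6/7)·1 = 10/7.
All of the keeper's active replies (Left, Center) yield -1/7, and no column does worse for the kicker. The mix makes the keeper indifferent and guarantees -1/7, so it is optimal.

Yes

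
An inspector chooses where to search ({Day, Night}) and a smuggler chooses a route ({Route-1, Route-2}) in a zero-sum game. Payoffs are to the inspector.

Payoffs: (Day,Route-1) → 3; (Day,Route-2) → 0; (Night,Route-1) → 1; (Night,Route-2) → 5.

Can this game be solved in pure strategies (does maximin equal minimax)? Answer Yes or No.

Row minima: Day → 0, Night → 1; maximin = 1.
Column maxima: Route-1 → 3, Route-2 → 5; minimax = 3.
1 ≠ 3, so no pure-strategy equilibrium exists.

No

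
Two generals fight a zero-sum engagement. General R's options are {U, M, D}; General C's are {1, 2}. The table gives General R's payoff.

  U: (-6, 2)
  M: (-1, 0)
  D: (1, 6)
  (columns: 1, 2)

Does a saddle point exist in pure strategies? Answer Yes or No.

Yes

Row minima: U → -6, M → -1, D → 1; maximin = 1.
Column maxima: 1 → 1, 2 → 6; minimax = 1.
maximin = minimax = 1, so a saddle point exists.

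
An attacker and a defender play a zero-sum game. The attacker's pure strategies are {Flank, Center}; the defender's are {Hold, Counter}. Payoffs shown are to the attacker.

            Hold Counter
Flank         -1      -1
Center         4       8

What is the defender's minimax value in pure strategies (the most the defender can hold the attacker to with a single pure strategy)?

4

Column maxima: Hold → 4, Counter → 8.
The smallest of these is 4.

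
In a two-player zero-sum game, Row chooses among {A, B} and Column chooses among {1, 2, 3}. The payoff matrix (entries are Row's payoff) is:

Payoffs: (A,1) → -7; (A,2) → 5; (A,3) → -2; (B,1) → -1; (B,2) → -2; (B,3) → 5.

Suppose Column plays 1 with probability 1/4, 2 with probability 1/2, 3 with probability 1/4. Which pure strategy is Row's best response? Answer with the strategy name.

Expected payoff of A: (1/4)·(-7) + (1/2)·5 + (1/4)·(-2) = 1/4.
Expected payoff of B: (1/4)·(-1) + (1/2)·(-2) + (1/4)·5 = 0.
The largest is 1/4, so Row's best response is A.

A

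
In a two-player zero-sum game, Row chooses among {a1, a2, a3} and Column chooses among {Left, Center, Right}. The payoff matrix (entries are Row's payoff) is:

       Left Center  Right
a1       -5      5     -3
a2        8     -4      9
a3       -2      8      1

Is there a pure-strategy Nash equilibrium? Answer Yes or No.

No

Row minima: a1 → -5, a2 → -4, a3 → -2; maximin = -2.
Column maxima: Left → 8, Center → 8, Right → 9; minimax = 8.
-2 ≠ 8, so no pure-strategy equilibrium exists.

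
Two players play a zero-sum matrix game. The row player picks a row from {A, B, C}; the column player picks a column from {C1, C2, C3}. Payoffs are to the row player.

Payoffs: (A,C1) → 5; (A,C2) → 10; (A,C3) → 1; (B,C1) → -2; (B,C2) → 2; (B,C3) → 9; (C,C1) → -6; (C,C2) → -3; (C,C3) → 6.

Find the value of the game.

Row minima: A → 1, B → -2, C → -6; maximin = 1.
Column maxima: C1 → 5, C2 → 10, C3 → 9; minimax = 5.
1 ≠ 5, so there is no saddle point; optimal play is mixed.
C is strictly dominated by B, so the row player never plays it.
C2 is strictly dominated by C1 (it gives the row player strictly more in every row), so the column player never plays it.
On the remaining 2×2 (A, B vs C1, C3):
Let the row player play A with probability p. Expected payoff against C1: 5p + (-2)(1−p) = 7p − 2; against C3: 1p + 9(1−p) = −8p + 9.
Setting these equal: 7p − 2 = −8p + 9 ⇒ 15p = 11 ⇒ p = 11/15, and the value is (7)·(11/15) − 2 = 47/15.
For the column player: with q = P(C1), equating A's and B's payoffs gives 4q + 1 = −11q + 9 ⇒ q = 8/15.

47/15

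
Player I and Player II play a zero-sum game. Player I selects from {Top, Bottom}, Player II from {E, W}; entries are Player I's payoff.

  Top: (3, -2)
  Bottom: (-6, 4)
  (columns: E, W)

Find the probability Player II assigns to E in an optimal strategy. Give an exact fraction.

2/5

Row minima: Top → -2, Bottom → -6; maximin = -2.
Column maxima: E → 3, W → 4; minimax = 3.
-2 ≠ 3, so there is no saddle point; optimal play is mixed.
Let Player I play Top with probability p. Expected payoff against E: 3p + (-6)(1−p) = 9p − 6; against W: (-2)p + 4(1−p) = −6p + 4.
Setting these equal: 9p − 6 = −6p + 4 ⇒ 15p = 10 ⇒ p = 2/3, and the value is (9)·(2/3) − 6 = 0.
For Player II: with q = P(E), equating Top's and Bottom's payoffs gives 5q − 2 = −10q + 4 ⇒ q = 2/5.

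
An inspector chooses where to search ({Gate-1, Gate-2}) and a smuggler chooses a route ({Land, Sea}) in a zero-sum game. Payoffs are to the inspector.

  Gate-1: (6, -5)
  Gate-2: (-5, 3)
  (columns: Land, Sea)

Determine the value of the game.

-7/19

Row minima: Gate-1 → -5, Gate-2 → -5; maximin = -5.
Column maxima: Land → 6, Sea → 3; minimax = 3.
-5 ≠ 3, so there is no saddle point; optimal play is mixed.
Let the inspector play Gate-1 with probability p. Expected payoff against Land: 6p + (-5)(1−p) = 11p − 5; against Sea: (-5)p + 3(1−p) = −8p + 3.
Setting these equal: 11p − 5 = −8p + 3 ⇒ 19p = 8 ⇒ p = 8/19, and the value is (11)·(8/19) − 5 = -7/19.
For the smuggler: with q = P(Land), equating Gate-1's and Gate-2's payoffs gives 11q − 5 = −8q + 3 ⇒ q = 8/19.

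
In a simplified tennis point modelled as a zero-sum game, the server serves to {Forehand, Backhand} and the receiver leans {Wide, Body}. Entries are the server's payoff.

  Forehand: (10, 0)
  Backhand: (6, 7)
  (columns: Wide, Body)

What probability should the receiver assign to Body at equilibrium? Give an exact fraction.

Row minima: Forehand → 0, Backhand → 6; maximin = 6.
Column maxima: Wide → 10, Body → 7; minimax = 7.
6 ≠ 7, so there is no saddle point; optimal play is mixed.
Let the server play Forehand with probability p. Expected payoff against Wide: 10p + 6(1−p) = 4p + 6; against Body: 0p + 7(1−p) = −7p + 7.
Setting these equal: 4p + 6 = −7p + 7 ⇒ 11p = 1 ⇒ p = 1/11, and the value is (4)·(1/11) + 6 = 70/11.
For the receiver: with q = P(Wide), equating Forehand's and Backhand's payoffs gives 10q = −q + 7 ⇒ q = 7/11.

4/11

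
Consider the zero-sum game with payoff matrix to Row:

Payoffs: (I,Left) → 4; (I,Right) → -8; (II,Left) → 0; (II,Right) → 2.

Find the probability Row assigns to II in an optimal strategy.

6/7

Row minima: I → -8, II → 0; maximin = 0.
Column maxima: Left → 4, Right → 2; minimax = 2.
0 ≠ 2, so there is no saddle point; optimal play is mixed.
Let Row play I with probability p. Expected payoff against Left: 4p + 0(1−p) = 4p; against Right: (-8)p + 2(1−p) = −10p + 2.
Setting these equal: 4p = −10p + 2 ⇒ 14p = 2 ⇒ p = 1/7, and the value is (4)·(1/7) = 4/7.
For Column: with q = P(Left), equating I's and II's payoffs gives 12q − 8 = −2q + 2 ⇒ q = 5/7.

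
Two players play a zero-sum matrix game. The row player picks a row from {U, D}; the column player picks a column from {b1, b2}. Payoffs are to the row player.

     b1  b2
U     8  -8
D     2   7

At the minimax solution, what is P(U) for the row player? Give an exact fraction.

5/21

Row minima: U → -8, D → 2; maximin = 2.
Column maxima: b1 → 8, b2 → 7; minimax = 7.
2 ≠ 7, so there is no saddle point; optimal play is mixed.
Let the row player play U with probability p. Expected payoff against b1: 8p + 2(1−p) = 6p + 2; against b2: (-8)p + 7(1−p) = −15p + 7.
Setting these equal: 6p + 2 = −15p + 7 ⇒ 21p = 5 ⇒ p = 5/21, and the value is (6)·(5/21) + 2 = 24/7.
For the column player: with q = P(b1), equating U's and D's payoffs gives 16q − 8 = −5q + 7 ⇒ q = 5/7.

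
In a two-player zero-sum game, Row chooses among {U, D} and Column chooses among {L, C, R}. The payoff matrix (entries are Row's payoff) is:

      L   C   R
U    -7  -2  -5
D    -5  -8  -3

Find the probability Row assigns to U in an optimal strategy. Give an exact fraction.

Row minima: U → -7, D → -8; maximin = -7.
Column maxima: L → -5, C → -2, R → -3; minimax = -5.
-7 ≠ -5, so there is no saddle point; optimal play is mixed.
R is strictly dominated by L (it gives Row strictly more in every row), so Column never plays it.
On the remaining 2×2 (U, D vs L, C):
Let Row play U with probability p. Expected payoff against L: (-7)p + (-5)(1−p) = −2p − 5; against C: (-2)p + (-8)(1−p) = 6p − 8.
Setting these equal: −2p − 5 = 6p − 8 ⇒ −8p = -3 ⇒ p = 3/8, and the value is (-2)·(3/8) − 5 = -23/4.
For Column: with q = P(L), equating U's and D's payoffs gives −5q − 2 = 3q − 8 ⇒ q = 3/4.

3/8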